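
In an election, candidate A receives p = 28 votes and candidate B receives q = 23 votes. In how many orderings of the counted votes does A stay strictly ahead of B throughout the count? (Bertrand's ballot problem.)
Strict-lead orderings = 19293438101000

Total orderings of the 51 votes with 28 for A: C(51, 28) = 196793068630200. By the Bertrand ballot formula (Cycle Lemma / reflection principle), the number of orderings in which A is strictly ahead of B throughout is (p − q)/(p + q) · C(p + q, p) = (28 − 23)/(28 + 23) · 196793068630200 = 19293438101000.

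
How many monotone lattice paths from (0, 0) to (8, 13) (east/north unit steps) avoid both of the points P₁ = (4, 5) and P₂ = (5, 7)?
Number of paths = 106344

Inclusion–exclusion. Total paths: C(21, 8) = 203490. Through P₁: C(9, 4)·C(12, 4) = 62370. Through P₂: C(12, 5)·C(9, 3) = 66528. Since P₁ is strictly southwest of P₂, a monotone path through both must visit P₁ then P₂; paths through both = C(9, 4)·C(3, 1)·C(9, 3) = 31752. Avoid both = 203490 − 62370 − 66528 + 31752 = 106344.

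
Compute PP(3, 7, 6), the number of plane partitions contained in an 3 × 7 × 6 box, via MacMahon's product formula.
PP(3, 7, 6) = 131589315

Evaluate the triple product over i = 1..3, j = 1..7, k = 1..6. The factors are (2/1) · (3/2) · (4/3) · (5/4) · (6/5) · (7/6) · (3/2) · (4/3) · … (126 factors total). The numerators and denominators telescope so the product is an integer; carrying out the multiplication exactly gives PP(3, 7, 6) = 131589315.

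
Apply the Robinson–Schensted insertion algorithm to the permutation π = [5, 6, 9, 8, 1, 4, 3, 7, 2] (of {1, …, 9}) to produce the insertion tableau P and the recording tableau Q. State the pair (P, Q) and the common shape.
P = [1, 2, 7] / [3, 6, 8] / [4] / [5] / [9];  Q = [1, 2, 3] / [4, 6, 8] / [5] / [7] / [9];  common shape = (3, 3, 1, 1, 1)

Row-insert the values π_1, π_2, … into P one at a time, bumping the leftmost entry strictly greater than the inserted value down to the next row. The recording tableau Q records, in position (i, j), the step at which that cell was added to P.
  Insert 5 (step 1): P = [5];  Q = [1]
  Insert 6 (step 2): P = [5, 6];  Q = [1, 2]
  Insert 9 (step 3): P = [5, 6, 9];  Q = [1, 2, 3]
  Insert 8 (step 4): P = [5, 6, 8] / [9];  Q = [1, 2, 3] / [4]
  Insert 1 (step 5): P = [1, 6, 8] / [5] / [9];  Q = [1, 2, 3] / [4] / [5]
  Insert 4 (step 6): P = [1, 4, 8] / [5, 6] / [9];  Q = [1, 2, 3] / [4, 6] / [5]
  Insert 3 (step 7): P = [1, 3, 8] / [4, 6] / [5] / [9];  Q = [1, 2, 3] / [4, 6] / [5] / [7]
  Insert 7 (step 8): P = [1, 3, 7] / [4, 6, 8] / [5] / [9];  Q = [1, 2, 3] / [4, 6, 8] / [5] / [7]
  Insert 2 (step 9): P = [1, 2, 7] / [3, 6, 8] / [4] / [5] / [9];  Q = [1, 2, 3] / [4, 6, 8] / [5] / [7] / [9]
Final shape: (3, 3, 1, 1, 1).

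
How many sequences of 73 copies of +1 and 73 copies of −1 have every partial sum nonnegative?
C_73 = 79463489365077377841208237632349268884500

These ballot sequences are counted by the Catalan number C_n = (1/(n + 1)) · C(2n, n). For n = 73: C_73 = (1/74) · C(146, 73) = 5880298213015725960249409584793845897453000/74 = 79463489365077377841208237632349268884500.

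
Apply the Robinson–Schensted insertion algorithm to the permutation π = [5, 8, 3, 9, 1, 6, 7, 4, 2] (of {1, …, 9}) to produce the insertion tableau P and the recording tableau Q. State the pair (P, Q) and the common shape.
P = [1, 2, 7] / [3, 4, 9] / [5, 6] / [8];  Q = [1, 2, 4] / [3, 6, 7] / [5, 8] / [9];  common shape = (3, 3, 2, 1)

Row-insert the values π_1, π_2, … into P one at a time, bumping the leftmost entry strictly greater than the inserted value down to the next row. The recording tableau Q records, in position (i, j), the step at which that cell was added to P.
  Insert 5 (step 1): P = [5];  Q = [1]
  Insert 8 (step 2): P = [5, 8];  Q = [1, 2]
  Insert 3 (step 3): P = [3, 8] / [5];  Q = [1, 2] / [3]
  Insert 9 (step 4): P = [3, 8, 9] / [5];  Q = [1, 2, 4] / [3]
  Insert 1 (step 5): P = [1, 8, 9] / [3] / [5];  Q = [1, 2, 4] / [3] / [5]
  Insert 6 (step 6): P = [1, 6, 9] / [3, 8] / [5];  Q = [1, 2, 4] / [3, 6] / [5]
  Insert 7 (step 7): P = [1, 6, 7] / [3, 8, 9] / [5];  Q = [1, 2, 4] / [3, 6, 7] / [5]
  Insert 4 (step 8): P = [1, 4, 7] / [3, 6, 9] / [5, 8];  Q = [1, 2, 4] / [3, 6, 7] / [5, 8]
  Insert 2 (step 9): P = [1, 2, 7] / [3, 4, 9] / [5, 6] / [8];  Q = [1, 2, 4] / [3, 6, 7] / [5, 8] / [9]
Final shape: (3, 3, 2, 1).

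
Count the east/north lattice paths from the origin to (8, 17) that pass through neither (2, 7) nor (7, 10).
Number of paths = 653831

Inclusion–exclusion. Total paths: C(25, 8) = 1081575. Through P₁: C(9, 2)·C(16, 6) = 288288. Through P₂: C(17, 7)·C(8, 1) = 155584. Since P₁ is strictly southwest of P₂, a monotone path through both must visit P₁ then P₂; paths through both = C(9, 2)·C(8, 5)·C(8, 1) = 16128. Avoid both = 1081575 − 288288 − 155584 + 16128 = 653831.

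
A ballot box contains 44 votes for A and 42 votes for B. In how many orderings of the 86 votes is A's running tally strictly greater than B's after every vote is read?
Strict-lead orderings = 150853479205085351660700

Total orderings of the 86 votes with 44 for A: C(86, 44) = 6486699605818670121410100. By the Bertrand ballot formula (Cycle Lemma / reflection principle), the number of orderings in which A is strictly ahead of B throughout is (p − q)/(p + q) · C(p + q, p) = (44 − 42)/(44 + 42) · 6486699605818670121410100 = 150853479205085351660700.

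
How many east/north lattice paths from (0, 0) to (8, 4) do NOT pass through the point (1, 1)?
Number of paths = 255

Total paths from (0, 0) to (8, 4): C(12, 8) = 495. Paths through (1, 1): (paths (0, 0) → (1, 1)) × (paths (1, 1) → (8, 4)) = C(2, 1) · C(10, 7) = 2 · 120 = 240. Avoidance count = 495 − 240 = 255.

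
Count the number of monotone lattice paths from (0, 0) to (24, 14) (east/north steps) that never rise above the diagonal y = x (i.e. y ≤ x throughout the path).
Number of paths = 4254603804

By the reflection principle (André's argument), the number of monotone paths to (24, 14) with n ≤ m that never go above y = x is C(38, 24) − C(38, 25) = 9669554100 − 5414950296 = 4254603804.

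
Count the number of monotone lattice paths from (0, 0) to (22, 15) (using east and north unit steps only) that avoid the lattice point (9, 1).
Number of paths = 9163616760

Total paths from (0, 0) to (22, 15): C(37, 22) = 9364199760. Paths through (9, 1): (paths (0, 0) → (9, 1)) × (paths (9, 1) → (22, 15)) = C(10, 9) · C(27, 13) = 10 · 20058300 = 200583000. Avoidance count = 9364199760 − 200583000 = 9163616760.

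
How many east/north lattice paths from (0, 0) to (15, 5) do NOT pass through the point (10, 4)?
Number of paths = 9498

Total paths from (0, 0) to (15, 5): C(20, 15) = 15504. Paths through (10, 4): (paths (0, 0) → (10, 4)) × (paths (10, 4) → (15, 5)) = C(14, 10) · C(6, 5) = 1001 · 6 = 6006. Avoidance count = 15504 − 6006 = 9498.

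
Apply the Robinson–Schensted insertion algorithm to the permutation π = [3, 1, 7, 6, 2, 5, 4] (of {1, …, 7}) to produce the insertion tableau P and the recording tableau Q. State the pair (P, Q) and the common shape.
P = [1, 2, 4] / [3, 5] / [6] / [7];  Q = [1, 3, 6] / [2, 4] / [5] / [7];  common shape = (3, 2, 1, 1)

Row-insert the values π_1, π_2, … into P one at a time, bumping the leftmost entry strictly greater than the inserted value down to the next row. The recording tableau Q records, in position (i, j), the step at which that cell was added to P.
  Insert 3 (step 1): P = [3];  Q = [1]
  Insert 1 (step 2): P = [1] / [3];  Q = [1] / [2]
  Insert 7 (step 3): P = [1, 7] / [3];  Q = [1, 3] / [2]
  Insert 6 (step 4): P = [1, 6] / [3, 7];  Q = [1, 3] / [2, 4]
  Insert 2 (step 5): P = [1, 2] / [3, 6] / [7];  Q = [1, 3] / [2, 4] / [5]
  Insert 5 (step 6): P = [1, 2, 5] / [3, 6] / [7];  Q = [1, 3, 6] / [2, 4] / [5]
  Insert 4 (step 7): P = [1, 2, 4] / [3, 5] / [6] / [7];  Q = [1, 3, 6] / [2, 4] / [5] / [7]
Final shape: (3, 2, 1, 1).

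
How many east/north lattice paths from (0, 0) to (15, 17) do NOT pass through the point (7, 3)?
Number of paths = 527350320

Total paths from (0, 0) to (15, 17): C(32, 15) = 565722720. Paths through (7, 3): (paths (0, 0) → (7, 3)) × (paths (7, 3) → (15, 17)) = C(10, 7) · C(22, 8) = 120 · 319770 = 38372400. Avoidance count = 565722720 − 38372400 = 527350320.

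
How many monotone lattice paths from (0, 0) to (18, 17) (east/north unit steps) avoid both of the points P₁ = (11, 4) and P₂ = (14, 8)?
Number of paths = 4237276425

Inclusion–exclusion. Total paths: C(35, 18) = 4537567650. Through P₁: C(15, 11)·C(20, 7) = 105814800. Through P₂: C(22, 14)·C(13, 4) = 228635550. Since P₁ is strictly southwest of P₂, a monotone path through both must visit P₁ then P₂; paths through both = C(15, 11)·C(7, 3)·C(13, 4) = 34159125. Avoid both = 4537567650 − 105814800 − 228635550 + 34159125 = 4237276425.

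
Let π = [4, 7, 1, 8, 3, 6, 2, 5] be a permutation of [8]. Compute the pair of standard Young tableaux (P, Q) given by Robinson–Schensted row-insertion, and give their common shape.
P = [1, 2, 5] / [3, 6, 8] / [4, 7];  Q = [1, 2, 4] / [3, 5, 6] / [7, 8];  common shape = (3, 3, 2)

Row-insert the values π_1, π_2, … into P one at a time, bumping the leftmost entry strictly greater than the inserted value down to the next row. The recording tableau Q records, in position (i, j), the step at which that cell was added to P.
  Insert 4 (step 1): P = [4];  Q = [1]
  Insert 7 (step 2): P = [4, 7];  Q = [1, 2]
  Insert 1 (step 3): P = [1, 7] / [4];  Q = [1, 2] / [3]
  Insert 8 (step 4): P = [1, 7, 8] / [4];  Q = [1, 2, 4] / [3]
  Insert 3 (step 5): P = [1, 3, 8] / [4, 7];  Q = [1, 2, 4] / [3, 5]
  Insert 6 (step 6): P = [1, 3, 6] / [4, 7, 8];  Q = [1, 2, 4] / [3, 5, 6]
  Insert 2 (step 7): P = [1, 2, 6] / [3, 7, 8] / [4];  Q = [1, 2, 4] / [3, 5, 6] / [7]
  Insert 5 (step 8): P = [1, 2, 5] / [3, 6, 8] / [4, 7];  Q = [1, 2, 4] / [3, 5, 6] / [7, 8]
Final shape: (3, 3, 2).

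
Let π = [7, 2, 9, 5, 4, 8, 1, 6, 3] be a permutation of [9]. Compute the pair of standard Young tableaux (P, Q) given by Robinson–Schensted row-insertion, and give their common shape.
P = [1, 3, 6] / [2, 4] / [5, 8] / [7, 9];  Q = [1, 3, 6] / [2, 4] / [5, 8] / [7, 9];  common shape = (3, 2, 2, 2)

Row-insert the values π_1, π_2, … into P one at a time, bumping the leftmost entry strictly greater than the inserted value down to the next row. The recording tableau Q records, in position (i, j), the step at which that cell was added to P.
  Insert 7 (step 1): P = [7];  Q = [1]
  Insert 2 (step 2): P = [2] / [7];  Q = [1] / [2]
  Insert 9 (step 3): P = [2, 9] / [7];  Q = [1, 3] / [2]
  Insert 5 (step 4): P = [2, 5] / [7, 9];  Q = [1, 3] / [2, 4]
  Insert 4 (step 5): P = [2, 4] / [5, 9] / [7];  Q = [1, 3] / [2, 4] / [5]
  Insert 8 (step 6): P = [2, 4, 8] / [5, 9] / [7];  Q = [1, 3, 6] / [2, 4] / [5]
  Insert 1 (step 7): P = [1, 4, 8] / [2, 9] / [5] / [7];  Q = [1, 3, 6] / [2, 4] / [5] / [7]
  Insert 6 (step 8): P = [1, 4, 6] / [2, 8] / [5, 9] / [7];  Q = [1, 3, 6] / [2, 4] / [5, 8] / [7]
  Insert 3 (step 9): P = [1, 3, 6] / [2, 4] / [5, 8] / [7, 9];  Q = [1, 3, 6] / [2, 4] / [5, 8] / [7, 9]
Final shape: (3, 2, 2, 2).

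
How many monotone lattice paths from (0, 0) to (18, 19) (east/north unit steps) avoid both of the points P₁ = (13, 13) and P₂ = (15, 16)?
Number of paths = 8936870800

Inclusion–exclusion. Total paths: C(37, 18) = 17672631900. Through P₁: C(26, 13)·C(11, 5) = 4805077200. Through P₂: C(31, 15)·C(6, 3) = 6010803900. Since P₁ is strictly southwest of P₂, a monotone path through both must visit P₁ then P₂; paths through both = C(26, 13)·C(5, 2)·C(6, 3) = 2080120000. Avoid both = 17672631900 − 4805077200 − 6010803900 + 2080120000 = 8936870800.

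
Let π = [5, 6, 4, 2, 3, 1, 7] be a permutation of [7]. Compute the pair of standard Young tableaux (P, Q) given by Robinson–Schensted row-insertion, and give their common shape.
P = [1, 3, 7] / [2, 6] / [4] / [5];  Q = [1, 2, 7] / [3, 5] / [4] / [6];  common shape = (3, 2, 1, 1)

Row-insert the values π_1, π_2, … into P one at a time, bumping the leftmost entry strictly greater than the inserted value down to the next row. The recording tableau Q records, in position (i, j), the step at which that cell was added to P.
  Insert 5 (step 1): P = [5];  Q = [1]
  Insert 6 (step 2): P = [5, 6];  Q = [1, 2]
  Insert 4 (step 3): P = [4, 6] / [5];  Q = [1, 2] / [3]
  Insert 2 (step 4): P = [2, 6] / [4] / [5];  Q = [1, 2] / [3] / [4]
  Insert 3 (step 5): P = [2, 3] / [4, 6] / [5];  Q = [1, 2] / [3, 5] / [4]
  Insert 1 (step 6): P = [1, 3] / [2, 6] / [4] / [5];  Q = [1, 2] / [3, 5] / [4] / [6]
  Insert 7 (step 7): P = [1, 3, 7] / [2, 6] / [4] / [5];  Q = [1, 2, 7] / [3, 5] / [4] / [6]
Final shape: (3, 2, 1, 1).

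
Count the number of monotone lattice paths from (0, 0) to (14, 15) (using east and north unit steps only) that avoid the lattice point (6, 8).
Number of paths = 58234455

Total paths from (0, 0) to (14, 15): C(29, 14) = 77558760. Paths through (6, 8): (paths (0, 0) → (6, 8)) × (paths (6, 8) → (14, 15)) = C(14, 6) · C(15, 8) = 3003 · 6435 = 19324305. Avoidance count = 77558760 − 19324305 = 58234455.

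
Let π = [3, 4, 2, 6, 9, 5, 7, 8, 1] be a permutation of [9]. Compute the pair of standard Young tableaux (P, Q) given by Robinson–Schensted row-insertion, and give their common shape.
P = [1, 4, 5, 7, 8] / [2, 6, 9] / [3];  Q = [1, 2, 4, 5, 8] / [3, 6, 7] / [9];  common shape = (5, 3, 1)

Row-insert the values π_1, π_2, … into P one at a time, bumping the leftmost entry strictly greater than the inserted value down to the next row. The recording tableau Q records, in position (i, j), the step at which that cell was added to P.
  Insert 3 (step 1): P = [3];  Q = [1]
  Insert 4 (step 2): P = [3, 4];  Q = [1, 2]
  Insert 2 (step 3): P = [2, 4] / [3];  Q = [1, 2] / [3]
  Insert 6 (step 4): P = [2, 4, 6] / [3];  Q = [1, 2, 4] / [3]
  Insert 9 (step 5): P = [2, 4, 6, 9] / [3];  Q = [1, 2, 4, 5] / [3]
  Insert 5 (step 6): P = [2, 4, 5, 9] / [3, 6];  Q = [1, 2, 4, 5] / [3, 6]
  Insert 7 (step 7): P = [2, 4, 5, 7] / [3, 6, 9];  Q = [1, 2, 4, 5] / [3, 6, 7]
  Insert 8 (step 8): P = [2, 4, 5, 7, 8] / [3, 6, 9];  Q = [1, 2, 4, 5, 8] / [3, 6, 7]
  Insert 1 (step 9): P = [1, 4, 5, 7, 8] / [2, 6, 9] / [3];  Q = [1, 2, 4, 5, 8] / [3, 6, 7] / [9]
Final shape: (5, 3, 1).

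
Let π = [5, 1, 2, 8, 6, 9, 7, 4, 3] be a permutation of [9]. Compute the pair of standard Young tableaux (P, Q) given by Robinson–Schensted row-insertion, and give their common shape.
P = [1, 2, 3, 7] / [4, 6, 9] / [5] / [8];  Q = [1, 3, 4, 6] / [2, 5, 7] / [8] / [9];  common shape = (4, 3, 1, 1)

Row-insert the values π_1, π_2, … into P one at a time, bumping the leftmost entry strictly greater than the inserted value down to the next row. The recording tableau Q records, in position (i, j), the step at which that cell was added to P.
  Insert 5 (step 1): P = [5];  Q = [1]
  Insert 1 (step 2): P = [1] / [5];  Q = [1] / [2]
  Insert 2 (step 3): P = [1, 2] / [5];  Q = [1, 3] / [2]
  Insert 8 (step 4): P = [1, 2, 8] / [5];  Q = [1, 3, 4] / [2]
  Insert 6 (step 5): P = [1, 2, 6] / [5, 8];  Q = [1, 3, 4] / [2, 5]
  Insert 9 (step 6): P = [1, 2, 6, 9] / [5, 8];  Q = [1, 3, 4, 6] / [2, 5]
  Insert 7 (step 7): P = [1, 2, 6, 7] / [5, 8, 9];  Q = [1, 3, 4, 6] / [2, 5, 7]
  Insert 4 (step 8): P = [1, 2, 4, 7] / [5, 6, 9] / [8];  Q = [1, 3, 4, 6] / [2, 5, 7] / [8]
  Insert 3 (step 9): P = [1, 2, 3, 7] / [4, 6, 9] / [5] / [8];  Q = [1, 3, 4, 6] / [2, 5, 7] / [8] / [9]
Final shape: (4, 3, 1, 1).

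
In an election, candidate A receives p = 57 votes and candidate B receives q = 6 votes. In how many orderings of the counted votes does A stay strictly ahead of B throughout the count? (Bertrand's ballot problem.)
Strict-lead orderings = 55003517

Total orderings of the 63 votes with 57 for A: C(63, 57) = 67945521. By the Bertrand ballot formula (Cycle Lemma / reflection principle), the number of orderings in which A is strictly ahead of B throughout is (p − q)/(p + q) · C(p + q, p) = (57 − 6)/(57 + 6) · 67945521 = 55003517.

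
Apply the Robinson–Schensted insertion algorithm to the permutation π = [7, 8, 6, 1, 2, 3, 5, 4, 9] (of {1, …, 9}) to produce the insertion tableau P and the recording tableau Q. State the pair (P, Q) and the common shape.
P = [1, 2, 3, 4, 9] / [5, 8] / [6] / [7];  Q = [1, 2, 6, 7, 9] / [3, 5] / [4] / [8];  common shape = (5, 2, 1, 1)

Row-insert the values π_1, π_2, … into P one at a time, bumping the leftmost entry strictly greater than the inserted value down to the next row. The recording tableau Q records, in position (i, j), the step at which that cell was added to P.
  Insert 7 (step 1): P = [7];  Q = [1]
  Insert 8 (step 2): P = [7, 8];  Q = [1, 2]
  Insert 6 (step 3): P = [6, 8] / [7];  Q = [1, 2] / [3]
  Insert 1 (step 4): P = [1, 8] / [6] / [7];  Q = [1, 2] / [3] / [4]
  Insert 2 (step 5): P = [1, 2] / [6, 8] / [7];  Q = [1, 2] / [3, 5] / [4]
  Insert 3 (step 6): P = [1, 2, 3] / [6, 8] / [7];  Q = [1, 2, 6] / [3, 5] / [4]
  Insert 5 (step 7): P = [1, 2, 3, 5] / [6, 8] / [7];  Q = [1, 2, 6, 7] / [3, 5] / [4]
  Insert 4 (step 8): P = [1, 2, 3, 4] / [5, 8] / [6] / [7];  Q = [1, 2, 6, 7] / [3, 5] / [4] / [8]
  Insert 9 (step 9): P = [1, 2, 3, 4, 9] / [5, 8] / [6] / [7];  Q = [1, 2, 6, 7, 9] / [3, 5] / [4] / [8]
Final shape: (5, 2, 1, 1).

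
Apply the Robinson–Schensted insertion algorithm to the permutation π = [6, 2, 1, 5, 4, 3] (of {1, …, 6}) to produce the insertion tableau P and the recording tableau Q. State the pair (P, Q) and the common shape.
P = [1, 3] / [2, 4] / [5] / [6];  Q = [1, 4] / [2, 5] / [3] / [6];  common shape = (2, 2, 1, 1)

Row-insert the values π_1, π_2, … into P one at a time, bumping the leftmost entry strictly greater than the inserted value down to the next row. The recording tableau Q records, in position (i, j), the step at which that cell was added to P.
  Insert 6 (step 1): P = [6];  Q = [1]
  Insert 2 (step 2): P = [2] / [6];  Q = [1] / [2]
  Insert 1 (step 3): P = [1] / [2] / [6];  Q = [1] / [2] / [3]
  Insert 5 (step 4): P = [1, 5] / [2] / [6];  Q = [1, 4] / [2] / [3]
  Insert 4 (step 5): P = [1, 4] / [2, 5] / [6];  Q = [1, 4] / [2, 5] / [3]
  Insert 3 (step 6): P = [1, 3] / [2, 4] / [5] / [6];  Q = [1, 4] / [2, 5] / [3] / [6]
Final shape: (2, 2, 1, 1).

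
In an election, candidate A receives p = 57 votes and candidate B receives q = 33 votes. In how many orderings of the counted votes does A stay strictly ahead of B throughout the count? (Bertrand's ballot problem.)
Strict-lead orderings = 1125836284829676122164848

Total orderings of the 90 votes with 57 for A: C(90, 57) = 4221886068111285458118180. By the Bertrand ballot formula (Cycle Lemma / reflection principle), the number of orderings in which A is strictly ahead of B throughout is (p − q)/(p + q) · C(p + q, p) = (57 − 33)/(57 + 33) · 4221886068111285458118180 = 1125836284829676122164848.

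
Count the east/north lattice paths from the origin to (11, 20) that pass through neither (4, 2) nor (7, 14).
Number of paths = 54476265

Inclusion–exclusion. Total paths: C(31, 11) = 84672315. Through P₁: C(6, 4)·C(25, 7) = 7210500. Through P₂: C(21, 7)·C(10, 4) = 24418800. Since P₁ is strictly southwest of P₂, a monotone path through both must visit P₁ then P₂; paths through both = C(6, 4)·C(15, 3)·C(10, 4) = 1433250. Avoid both = 84672315 − 7210500 − 24418800 + 1433250 = 54476265.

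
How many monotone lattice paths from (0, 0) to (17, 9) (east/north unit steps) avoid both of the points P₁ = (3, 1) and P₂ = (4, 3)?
Number of paths = 1221434

Inclusion–exclusion. Total paths: C(26, 17) = 3124550. Through P₁: C(4, 3)·C(22, 14) = 1279080. Through P₂: C(7, 4)·C(19, 13) = 949620. Since P₁ is strictly southwest of P₂, a monotone path through both must visit P₁ then P₂; paths through both = C(4, 3)·C(3, 1)·C(19, 13) = 325584. Avoid both = 3124550 − 1279080 − 949620 + 325584 = 1221434.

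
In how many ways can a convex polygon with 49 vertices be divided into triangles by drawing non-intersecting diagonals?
C_47 = 33868773757191046886429490

These polygon triangulations are counted by the Catalan number C_n = (1/(n + 1)) · C(2n, n). For n = 47: C_47 = (1/48) · C(94, 47) = 1625701140345170250548615520/48 = 33868773757191046886429490.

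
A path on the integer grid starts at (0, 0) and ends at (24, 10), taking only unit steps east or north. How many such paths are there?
Number of paths = 131128140

A monotone lattice path from (0, 0) to (24, 10) consists of 24 east steps and 10 north steps in some order, so it is determined by which 24 of the 34 steps are east. The count is C(34, 24) = 131128140.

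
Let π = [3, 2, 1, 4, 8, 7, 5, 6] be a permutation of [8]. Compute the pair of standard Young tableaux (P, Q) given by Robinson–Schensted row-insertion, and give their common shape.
P = [1, 4, 5, 6] / [2, 7] / [3, 8];  Q = [1, 4, 5, 8] / [2, 6] / [3, 7];  common shape = (4, 2, 2)

Row-insert the values π_1, π_2, … into P one at a time, bumping the leftmost entry strictly greater than the inserted value down to the next row. The recording tableau Q records, in position (i, j), the step at which that cell was added to P.
  Insert 3 (step 1): P = [3];  Q = [1]
  Insert 2 (step 2): P = [2] / [3];  Q = [1] / [2]
  Insert 1 (step 3): P = [1] / [2] / [3];  Q = [1] / [2] / [3]
  Insert 4 (step 4): P = [1, 4] / [2] / [3];  Q = [1, 4] / [2] / [3]
  Insert 8 (step 5): P = [1, 4, 8] / [2] / [3];  Q = [1, 4, 5] / [2] / [3]
  Insert 7 (step 6): P = [1, 4, 7] / [2, 8] / [3];  Q = [1, 4, 5] / [2, 6] / [3]
  Insert 5 (step 7): P = [1, 4, 5] / [2, 7] / [3, 8];  Q = [1, 4, 5] / [2, 6] / [3, 7]
  Insert 6 (step 8): P = [1, 4, 5, 6] / [2, 7] / [3, 8];  Q = [1, 4, 5, 8] / [2, 6] / [3, 7]
Final shape: (4, 2, 2).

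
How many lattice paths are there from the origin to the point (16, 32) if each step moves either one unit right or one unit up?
Number of paths = 2254848913647

A monotone lattice path from (0, 0) to (16, 32) consists of 16 east steps and 32 north steps in some order, so it is determined by which 16 of the 48 steps are east. The count is C(48, 16) = 2254848913647.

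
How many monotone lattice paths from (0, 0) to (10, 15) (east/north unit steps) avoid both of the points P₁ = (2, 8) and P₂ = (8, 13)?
Number of paths = 1882985

Inclusion–exclusion. Total paths: C(25, 10) = 3268760. Through P₁: C(10, 2)·C(15, 8) = 289575. Through P₂: C(21, 8)·C(4, 2) = 1220940. Since P₁ is strictly southwest of P₂, a monotone path through both must visit P₁ then P₂; paths through both = C(10, 2)·C(11, 6)·C(4, 2) = 124740. Avoid both = 3268760 − 289575 − 1220940 + 124740 = 1882985.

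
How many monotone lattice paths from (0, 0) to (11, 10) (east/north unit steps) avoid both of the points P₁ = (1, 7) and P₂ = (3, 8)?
Number of paths = 344083

Inclusion–exclusion. Total paths: C(21, 11) = 352716. Through P₁: C(8, 1)·C(13, 10) = 2288. Through P₂: C(11, 3)·C(10, 8) = 7425. Since P₁ is strictly southwest of P₂, a monotone path through both must visit P₁ then P₂; paths through both = C(8, 1)·C(3, 2)·C(10, 8) = 1080. Avoid both = 352716 − 2288 − 7425 + 1080 = 344083.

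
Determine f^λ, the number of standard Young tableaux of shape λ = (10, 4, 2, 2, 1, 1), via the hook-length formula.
# SYT of shape (10, 4, 2, 2, 1, 1) = 40738698

Hook-length formula: f^λ = n! / Π hook(c), product over all cells c of the Young diagram. For λ = (10, 4, 2, 2, 1, 1), n = 20 boxes. Hook lengths by row (left-to-right, top-to-bottom): [15, 12, 9, 8, 6, 5, 4, 3, 2, 1]; [8, 5, 2, 1]; [5, 2]; [4, 1]; [2]; [1]. Product of hooks = 59719680000. So f^λ = 20! / 59719680000 = 2432902008176640000 / 59719680000 = 40738698.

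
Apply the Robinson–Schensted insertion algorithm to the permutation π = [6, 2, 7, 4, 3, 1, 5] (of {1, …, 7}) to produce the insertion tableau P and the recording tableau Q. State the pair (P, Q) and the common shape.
P = [1, 3, 5] / [2, 7] / [4] / [6];  Q = [1, 3, 7] / [2, 4] / [5] / [6];  common shape = (3, 2, 1, 1)

Row-insert the values π_1, π_2, … into P one at a time, bumping the leftmost entry strictly greater than the inserted value down to the next row. The recording tableau Q records, in position (i, j), the step at which that cell was added to P.
  Insert 6 (step 1): P = [6];  Q = [1]
  Insert 2 (step 2): P = [2] / [6];  Q = [1] / [2]
  Insert 7 (step 3): P = [2, 7] / [6];  Q = [1, 3] / [2]
  Insert 4 (step 4): P = [2, 4] / [6, 7];  Q = [1, 3] / [2, 4]
  Insert 3 (step 5): P = [2, 3] / [4, 7] / [6];  Q = [1, 3] / [2, 4] / [5]
  Insert 1 (step 6): P = [1, 3] / [2, 7] / [4] / [6];  Q = [1, 3] / [2, 4] / [5] / [6]
  Insert 5 (step 7): P = [1, 3, 5] / [2, 7] / [4] / [6];  Q = [1, 3, 7] / [2, 4] / [5] / [6]
Final shape: (3, 2, 1, 1).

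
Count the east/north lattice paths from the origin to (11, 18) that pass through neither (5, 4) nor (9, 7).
Number of paths = 29165190

Inclusion–exclusion. Total paths: C(29, 11) = 34597290. Through P₁: C(9, 5)·C(20, 6) = 4883760. Through P₂: C(16, 9)·C(13, 2) = 892320. Since P₁ is strictly southwest of P₂, a monotone path through both must visit P₁ then P₂; paths through both = C(9, 5)·C(7, 4)·C(13, 2) = 343980. Avoid both = 34597290 − 4883760 − 892320 + 343980 = 29165190.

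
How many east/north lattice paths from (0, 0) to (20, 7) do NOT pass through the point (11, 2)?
Number of paths = 731874

Total paths from (0, 0) to (20, 7): C(27, 20) = 888030. Paths through (11, 2): (paths (0, 0) → (11, 2)) × (paths (11, 2) → (20, 7)) = C(13, 11) · C(14, 9) = 78 · 2002 = 156156. Avoidance count = 888030 − 156156 = 731874.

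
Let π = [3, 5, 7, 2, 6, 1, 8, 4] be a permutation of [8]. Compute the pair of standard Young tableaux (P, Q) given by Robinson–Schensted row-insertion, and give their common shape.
P = [1, 4, 6, 8] / [2, 5] / [3, 7];  Q = [1, 2, 3, 7] / [4, 5] / [6, 8];  common shape = (4, 2, 2)

Row-insert the values π_1, π_2, … into P one at a time, bumping the leftmost entry strictly greater than the inserted value down to the next row. The recording tableau Q records, in position (i, j), the step at which that cell was added to P.
  Insert 3 (step 1): P = [3];  Q = [1]
  Insert 5 (step 2): P = [3, 5];  Q = [1, 2]
  Insert 7 (step 3): P = [3, 5, 7];  Q = [1, 2, 3]
  Insert 2 (step 4): P = [2, 5, 7] / [3];  Q = [1, 2, 3] / [4]
  Insert 6 (step 5): P = [2, 5, 6] / [3, 7];  Q = [1, 2, 3] / [4, 5]
  Insert 1 (step 6): P = [1, 5, 6] / [2, 7] / [3];  Q = [1, 2, 3] / [4, 5] / [6]
  Insert 8 (step 7): P = [1, 5, 6, 8] / [2, 7] / [3];  Q = [1, 2, 3, 7] / [4, 5] / [6]
  Insert 4 (step 8): P = [1, 4, 6, 8] / [2, 5] / [3, 7];  Q = [1, 2, 3, 7] / [4, 5] / [6, 8]
Final shape: (4, 2, 2).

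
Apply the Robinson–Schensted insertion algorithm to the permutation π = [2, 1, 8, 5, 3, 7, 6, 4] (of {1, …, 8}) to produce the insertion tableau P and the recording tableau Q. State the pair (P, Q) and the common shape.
P = [1, 3, 4] / [2, 5, 6] / [7] / [8];  Q = [1, 3, 6] / [2, 4, 7] / [5] / [8];  common shape = (3, 3, 1, 1)

Row-insert the values π_1, π_2, … into P one at a time, bumping the leftmost entry strictly greater than the inserted value down to the next row. The recording tableau Q records, in position (i, j), the step at which that cell was added to P.
  Insert 2 (step 1): P = [2];  Q = [1]
  Insert 1 (step 2): P = [1] / [2];  Q = [1] / [2]
  Insert 8 (step 3): P = [1, 8] / [2];  Q = [1, 3] / [2]
  Insert 5 (step 4): P = [1, 5] / [2, 8];  Q = [1, 3] / [2, 4]
  Insert 3 (step 5): P = [1, 3] / [2, 5] / [8];  Q = [1, 3] / [2, 4] / [5]
  Insert 7 (step 6): P = [1, 3, 7] / [2, 5] / [8];  Q = [1, 3, 6] / [2, 4] / [5]
  Insert 6 (step 7): P = [1, 3, 6] / [2, 5, 7] / [8];  Q = [1, 3, 6] / [2, 4, 7] / [5]
  Insert 4 (step 8): P = [1, 3, 4] / [2, 5, 6] / [7] / [8];  Q = [1, 3, 6] / [2, 4, 7] / [5] / [8]
Final shape: (3, 3, 1, 1).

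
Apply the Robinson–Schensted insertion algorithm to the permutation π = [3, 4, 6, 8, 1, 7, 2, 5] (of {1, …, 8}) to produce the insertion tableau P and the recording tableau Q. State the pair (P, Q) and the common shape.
P = [1, 2, 5, 7] / [3, 4, 6] / [8];  Q = [1, 2, 3, 4] / [5, 6, 8] / [7];  common shape = (4, 3, 1)

Row-insert the values π_1, π_2, … into P one at a time, bumping the leftmost entry strictly greater than the inserted value down to the next row. The recording tableau Q records, in position (i, j), the step at which that cell was added to P.
  Insert 3 (step 1): P = [3];  Q = [1]
  Insert 4 (step 2): P = [3, 4];  Q = [1, 2]
  Insert 6 (step 3): P = [3, 4, 6];  Q = [1, 2, 3]
  Insert 8 (step 4): P = [3, 4, 6, 8];  Q = [1, 2, 3, 4]
  Insert 1 (step 5): P = [1, 4, 6, 8] / [3];  Q = [1, 2, 3, 4] / [5]
  Insert 7 (step 6): P = [1, 4, 6, 7] / [3, 8];  Q = [1, 2, 3, 4] / [5, 6]
  Insert 2 (step 7): P = [1, 2, 6, 7] / [3, 4] / [8];  Q = [1, 2, 3, 4] / [5, 6] / [7]
  Insert 5 (step 8): P = [1, 2, 5, 7] / [3, 4, 6] / [8];  Q = [1, 2, 3, 4] / [5, 6, 8] / [7]
Final shape: (4, 3, 1).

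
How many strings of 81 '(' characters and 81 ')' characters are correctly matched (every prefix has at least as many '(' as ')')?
C_81 = 4462290049988320482463241297506133183499654740

These balanced parentheses are counted by the Catalan number C_n = (1/(n + 1)) · C(2n, n). For n = 81: C_81 = (1/82) · C(162, 81) = 365907784099042279561985786395502921046971688680/82 = 4462290049988320482463241297506133183499654740.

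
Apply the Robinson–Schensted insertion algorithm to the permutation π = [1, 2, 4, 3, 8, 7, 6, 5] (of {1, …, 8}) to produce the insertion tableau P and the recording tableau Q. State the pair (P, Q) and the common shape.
P = [1, 2, 3, 5] / [4, 6] / [7] / [8];  Q = [1, 2, 3, 5] / [4, 6] / [7] / [8];  common shape = (4, 2, 1, 1)

Row-insert the values π_1, π_2, … into P one at a time, bumping the leftmost entry strictly greater than the inserted value down to the next row. The recording tableau Q records, in position (i, j), the step at which that cell was added to P.
  Insert 1 (step 1): P = [1];  Q = [1]
  Insert 2 (step 2): P = [1, 2];  Q = [1, 2]
  Insert 4 (step 3): P = [1, 2, 4];  Q = [1, 2, 3]
  Insert 3 (step 4): P = [1, 2, 3] / [4];  Q = [1, 2, 3] / [4]
  Insert 8 (step 5): P = [1, 2, 3, 8] / [4];  Q = [1, 2, 3, 5] / [4]
  Insert 7 (step 6): P = [1, 2, 3, 7] / [4, 8];  Q = [1, 2, 3, 5] / [4, 6]
  Insert 6 (step 7): P = [1, 2, 3, 6] / [4, 7] / [8];  Q = [1, 2, 3, 5] / [4, 6] / [7]
  Insert 5 (step 8): P = [1, 2, 3, 5] / [4, 6] / [7] / [8];  Q = [1, 2, 3, 5] / [4, 6] / [7] / [8]
Final shape: (4, 2, 1, 1).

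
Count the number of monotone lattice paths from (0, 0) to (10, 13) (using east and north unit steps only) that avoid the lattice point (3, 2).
Number of paths = 825826

Total paths from (0, 0) to (10, 13): C(23, 10) = 1144066. Paths through (3, 2): (paths (0, 0) → (3, 2)) × (paths (3, 2) → (10, 13)) = C(5, 3) · C(18, 7) = 10 · 31824 = 318240. Avoidance count = 1144066 − 318240 = 825826.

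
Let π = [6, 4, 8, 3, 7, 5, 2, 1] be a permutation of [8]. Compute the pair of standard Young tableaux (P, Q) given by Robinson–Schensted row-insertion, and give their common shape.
P = [1, 5] / [2, 7] / [3, 8] / [4] / [6];  Q = [1, 3] / [2, 5] / [4, 6] / [7] / [8];  common shape = (2, 2, 2, 1, 1)

Row-insert the values π_1, π_2, … into P one at a time, bumping the leftmost entry strictly greater than the inserted value down to the next row. The recording tableau Q records, in position (i, j), the step at which that cell was added to P.
  Insert 6 (step 1): P = [6];  Q = [1]
  Insert 4 (step 2): P = [4] / [6];  Q = [1] / [2]
  Insert 8 (step 3): P = [4, 8] / [6];  Q = [1, 3] / [2]
  Insert 3 (step 4): P = [3, 8] / [4] / [6];  Q = [1, 3] / [2] / [4]
  Insert 7 (step 5): P = [3, 7] / [4, 8] / [6];  Q = [1, 3] / [2, 5] / [4]
  Insert 5 (step 6): P = [3, 5] / [4, 7] / [6, 8];  Q = [1, 3] / [2, 5] / [4, 6]
  Insert 2 (step 7): P = [2, 5] / [3, 7] / [4, 8] / [6];  Q = [1, 3] / [2, 5] / [4, 6] / [7]
  Insert 1 (step 8): P = [1, 5] / [2, 7] / [3, 8] / [4] / [6];  Q = [1, 3] / [2, 5] / [4, 6] / [7] / [8]
Final shape: (2, 2, 2, 1, 1).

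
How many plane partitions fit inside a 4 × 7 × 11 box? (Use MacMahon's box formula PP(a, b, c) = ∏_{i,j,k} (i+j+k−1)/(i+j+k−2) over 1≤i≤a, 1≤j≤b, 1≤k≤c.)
PP(4, 7, 11) = 418241323113120

Evaluate the triple product over i = 1..4, j = 1..7, k = 1..11. The factors are (2/1) · (3/2) · (4/3) · (5/4) · (6/5) · (7/6) · (8/7) · (9/8) · … (308 factors total). The numerators and denominators telescope so the product is an integer; carrying out the multiplication exactly gives PP(4, 7, 11) = 418241323113120.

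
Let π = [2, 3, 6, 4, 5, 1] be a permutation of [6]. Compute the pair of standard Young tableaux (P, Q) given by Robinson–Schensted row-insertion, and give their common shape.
P = [1, 3, 4, 5] / [2] / [6];  Q = [1, 2, 3, 5] / [4] / [6];  common shape = (4, 1, 1)

Row-insert the values π_1, π_2, … into P one at a time, bumping the leftmost entry strictly greater than the inserted value down to the next row. The recording tableau Q records, in position (i, j), the step at which that cell was added to P.
  Insert 2 (step 1): P = [2];  Q = [1]
  Insert 3 (step 2): P = [2, 3];  Q = [1, 2]
  Insert 6 (step 3): P = [2, 3, 6];  Q = [1, 2, 3]
  Insert 4 (step 4): P = [2, 3, 4] / [6];  Q = [1, 2, 3] / [4]
  Insert 5 (step 5): P = [2, 3, 4, 5] / [6];  Q = [1, 2, 3, 5] / [4]
  Insert 1 (step 6): P = [1, 3, 4, 5] / [2] / [6];  Q = [1, 2, 3, 5] / [4] / [6]
Final shape: (4, 1, 1).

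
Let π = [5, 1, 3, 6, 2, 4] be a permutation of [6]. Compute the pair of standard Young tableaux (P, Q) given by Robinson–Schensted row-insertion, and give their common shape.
P = [1, 2, 4] / [3, 6] / [5];  Q = [1, 3, 4] / [2, 6] / [5];  common shape = (3, 2, 1)

Row-insert the values π_1, π_2, … into P one at a time, bumping the leftmost entry strictly greater than the inserted value down to the next row. The recording tableau Q records, in position (i, j), the step at which that cell was added to P.
  Insert 5 (step 1): P = [5];  Q = [1]
  Insert 1 (step 2): P = [1] / [5];  Q = [1] / [2]
  Insert 3 (step 3): P = [1, 3] / [5];  Q = [1, 3] / [2]
  Insert 6 (step 4): P = [1, 3, 6] / [5];  Q = [1, 3, 4] / [2]
  Insert 2 (step 5): P = [1, 2, 6] / [3] / [5];  Q = [1, 3, 4] / [2] / [5]
  Insert 4 (step 6): P = [1, 2, 4] / [3, 6] / [5];  Q = [1, 3, 4] / [2, 6] / [5]
Final shape: (3, 2, 1).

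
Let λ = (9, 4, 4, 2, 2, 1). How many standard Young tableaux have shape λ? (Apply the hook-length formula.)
# SYT of shape (9, 4, 4, 2, 2, 1) = 1600448850

Hook-length formula: f^λ = n! / Π hook(c), product over all cells c of the Young diagram. For λ = (9, 4, 4, 2, 2, 1), n = 22 boxes. Hook lengths by row (left-to-right, top-to-bottom): [14, 12, 9, 8, 5, 4, 3, 2, 1]; [8, 6, 3, 2]; [7, 5, 2, 1]; [4, 2]; [3, 1]; [1]. Product of hooks = 702303436800. So f^λ = 22! / 702303436800 = 1124000727777607680000 / 702303436800 = 1600448850.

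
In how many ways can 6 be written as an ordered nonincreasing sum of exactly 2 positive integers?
p(6, 2 parts) = 3

Partitions of n into exactly k parts ↔ partitions of n − k into at most k parts (subtract 1 from each part). For n = 6, k = 2, the partitions are: 5+1, 4+2, 3+3. Count = 3.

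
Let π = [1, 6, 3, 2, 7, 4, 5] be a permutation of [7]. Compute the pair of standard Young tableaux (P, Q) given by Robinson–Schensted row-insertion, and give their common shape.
P = [1, 2, 4, 5] / [3, 7] / [6];  Q = [1, 2, 5, 7] / [3, 6] / [4];  common shape = (4, 2, 1)

Row-insert the values π_1, π_2, … into P one at a time, bumping the leftmost entry strictly greater than the inserted value down to the next row. The recording tableau Q records, in position (i, j), the step at which that cell was added to P.
  Insert 1 (step 1): P = [1];  Q = [1]
  Insert 6 (step 2): P = [1, 6];  Q = [1, 2]
  Insert 3 (step 3): P = [1, 3] / [6];  Q = [1, 2] / [3]
  Insert 2 (step 4): P = [1, 2] / [3] / [6];  Q = [1, 2] / [3] / [4]
  Insert 7 (step 5): P = [1, 2, 7] / [3] / [6];  Q = [1, 2, 5] / [3] / [4]
  Insert 4 (step 6): P = [1, 2, 4] / [3, 7] / [6];  Q = [1, 2, 5] / [3, 6] / [4]
  Insert 5 (step 7): P = [1, 2, 4, 5] / [3, 7] / [6];  Q = [1, 2, 5, 7] / [3, 6] / [4]
Final shape: (4, 2, 1).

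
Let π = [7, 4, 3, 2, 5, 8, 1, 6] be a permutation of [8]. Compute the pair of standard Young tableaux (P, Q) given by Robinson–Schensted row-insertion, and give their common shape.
P = [1, 5, 6] / [2, 8] / [3] / [4] / [7];  Q = [1, 5, 6] / [2, 8] / [3] / [4] / [7];  common shape = (3, 2, 1, 1, 1)

Row-insert the values π_1, π_2, … into P one at a time, bumping the leftmost entry strictly greater than the inserted value down to the next row. The recording tableau Q records, in position (i, j), the step at which that cell was added to P.
  Insert 7 (step 1): P = [7];  Q = [1]
  Insert 4 (step 2): P = [4] / [7];  Q = [1] / [2]
  Insert 3 (step 3): P = [3] / [4] / [7];  Q = [1] / [2] / [3]
  Insert 2 (step 4): P = [2] / [3] / [4] / [7];  Q = [1] / [2] / [3] / [4]
  Insert 5 (step 5): P = [2, 5] / [3] / [4] / [7];  Q = [1, 5] / [2] / [3] / [4]
  Insert 8 (step 6): P = [2, 5, 8] / [3] / [4] / [7];  Q = [1, 5, 6] / [2] / [3] / [4]
  Insert 1 (step 7): P = [1, 5, 8] / [2] / [3] / [4] / [7];  Q = [1, 5, 6] / [2] / [3] / [4] / [7]
  Insert 6 (step 8): P = [1, 5, 6] / [2, 8] / [3] / [4] / [7];  Q = [1, 5, 6] / [2, 8] / [3] / [4] / [7]
Final shape: (3, 2, 1, 1, 1).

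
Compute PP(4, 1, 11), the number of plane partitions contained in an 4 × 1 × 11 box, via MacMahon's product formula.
PP(4, 1, 11) = 1365

Evaluate the triple product over i = 1..4, j = 1..1, k = 1..11. The factors are (2/1) · (3/2) · (4/3) · (5/4) · (6/5) · (7/6) · (8/7) · (9/8) · … (44 factors total). The numerators and denominators telescope so the product is an integer; carrying out the multiplication exactly gives PP(4, 1, 11) = 1365.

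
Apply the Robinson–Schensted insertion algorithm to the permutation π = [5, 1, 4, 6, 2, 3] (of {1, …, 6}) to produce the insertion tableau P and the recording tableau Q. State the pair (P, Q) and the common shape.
P = [1, 2, 3] / [4, 6] / [5];  Q = [1, 3, 4] / [2, 6] / [5];  common shape = (3, 2, 1)

Row-insert the values π_1, π_2, … into P one at a time, bumping the leftmost entry strictly greater than the inserted value down to the next row. The recording tableau Q records, in position (i, j), the step at which that cell was added to P.
  Insert 5 (step 1): P = [5];  Q = [1]
  Insert 1 (step 2): P = [1] / [5];  Q = [1] / [2]
  Insert 4 (step 3): P = [1, 4] / [5];  Q = [1, 3] / [2]
  Insert 6 (step 4): P = [1, 4, 6] / [5];  Q = [1, 3, 4] / [2]
  Insert 2 (step 5): P = [1, 2, 6] / [4] / [5];  Q = [1, 3, 4] / [2] / [5]
  Insert 3 (step 6): P = [1, 2, 3] / [4, 6] / [5];  Q = [1, 3, 4] / [2, 6] / [5]
Final shape: (3, 2, 1).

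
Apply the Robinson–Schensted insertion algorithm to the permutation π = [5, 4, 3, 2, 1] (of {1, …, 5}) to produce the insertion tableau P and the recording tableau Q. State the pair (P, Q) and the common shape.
P = [1] / [2] / [3] / [4] / [5];  Q = [1] / [2] / [3] / [4] / [5];  common shape = (1, 1, 1, 1, 1)

Row-insert the values π_1, π_2, … into P one at a time, bumping the leftmost entry strictly greater than the inserted value down to the next row. The recording tableau Q records, in position (i, j), the step at which that cell was added to P.
  Insert 5 (step 1): P = [5];  Q = [1]
  Insert 4 (step 2): P = [4] / [5];  Q = [1] / [2]
  Insert 3 (step 3): P = [3] / [4] / [5];  Q = [1] / [2] / [3]
  Insert 2 (step 4): P = [2] / [3] / [4] / [5];  Q = [1] / [2] / [3] / [4]
  Insert 1 (step 5): P = [1] / [2] / [3] / [4] / [5];  Q = [1] / [2] / [3] / [4] / [5]
Final shape: (1, 1, 1, 1, 1).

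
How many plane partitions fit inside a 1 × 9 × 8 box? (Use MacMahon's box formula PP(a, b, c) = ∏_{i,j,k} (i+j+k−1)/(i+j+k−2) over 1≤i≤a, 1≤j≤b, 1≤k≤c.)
PP(1, 9, 8) = 24310

Evaluate the triple product over i = 1..1, j = 1..9, k = 1..8. The factors are (2/1) · (3/2) · (4/3) · (5/4) · (6/5) · (7/6) · (8/7) · (9/8) · … (72 factors total). The numerators and denominators telescope so the product is an integer; carrying out the multiplication exactly gives PP(1, 9, 8) = 24310.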